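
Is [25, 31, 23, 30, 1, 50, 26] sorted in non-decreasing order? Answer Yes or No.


Check consecutive pairs:
  25 <= 31? True
  31 <= 23? False
  23 <= 30? True
  30 <= 1? False
  1 <= 50? True
  50 <= 26? False
3 consecutive pair(s) are out of order, so the list is not sorted.
Final answer: No


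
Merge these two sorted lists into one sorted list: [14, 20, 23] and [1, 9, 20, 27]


List A: [14, 20, 23]
List B: [1, 9, 20, 27]
Repeatedly compare the front elements and take the smaller:
  14 vs 1 -> take 1
  14 vs 9 -> take 9
  14 vs 20 -> take 14
  20 vs 20 -> take 20
  23 vs 20 -> take 20
  23 vs 27 -> take 23
  A is exhausted; append the rest of B: [27]
Final answer: [1, 9, 14, 20, 20, 23, 27]


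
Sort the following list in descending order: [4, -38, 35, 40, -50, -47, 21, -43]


Original list: [4, -38, 35, 40, -50, -47, 21, -43]
Repeatedly take the largest remaining element:
  Remaining [4, -38, 35, 40, -50, -47, 21, -43] -> largest is 40
  Remaining [4, -38, 35, -50, -47, 21, -43] -> largest is 35
  Remaining [4, -38, -50, -47, 21, -43] -> largest is 21
  Remaining [4, -38, -50, -47, -43] -> largest is 4
  Remaining [-38, -50, -47, -43] -> largest is -38
  Remaining [-50, -47, -43] -> largest is -43
  Remaining [-50, -47] -> largest is -47
  Remaining [-50] -> largest is -50
Collecting the picks in order gives the descending list.
Final answer: [40, 35, 21, 4, -38, -43, -47, -50]


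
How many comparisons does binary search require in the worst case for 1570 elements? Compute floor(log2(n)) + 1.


Binary search halves the search space each step.
Maximum comparisons = floor(log2(1570)) + 1
log2(1570) = 10.6165
floor(log2(1570)) = 10, so 10 + 1 = 11
Final answer: 11


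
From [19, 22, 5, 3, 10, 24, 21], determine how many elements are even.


Check each element:
  19 is odd
  22 is even
  5 is odd
  3 is odd
  10 is even
  24 is even
  21 is odd
Evens: [22, 10, 24]
Count of evens = 3
Final answer: 3


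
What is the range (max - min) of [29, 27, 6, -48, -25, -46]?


Maximum value: 29
Minimum value: -48
Range = 29 - (-48) = 77
Final answer: 77


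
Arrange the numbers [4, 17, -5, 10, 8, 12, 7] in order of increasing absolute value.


Compute absolute values:
  |4| = 4
  |17| = 17
  |-5| = 5
  |10| = 10
  |8| = 8
  |12| = 12
  |7| = 7
Absolute values in increasing order: 4 < 5 < 7 < 8 < 10 < 12 < 17
Listing the original numbers in that order gives the answer.
Final answer: [4, -5, 7, 8, 10, 12, 17]


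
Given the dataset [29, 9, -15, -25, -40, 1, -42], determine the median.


First, sort the list: [-42, -40, -25, -15, 1, 9, 29]
The list has 7 elements (odd count).
The middle index is 3 (0-based), and the element there is -15.
Final answer: -15


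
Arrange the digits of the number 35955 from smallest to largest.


The number 35955 has digits: 3, 5, 9, 5, 5
Sorted: 3, 5, 5, 5, 9
Joining the sorted digits gives the result.
Final answer: 35559


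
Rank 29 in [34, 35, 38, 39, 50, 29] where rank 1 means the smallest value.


Sort ascending: [29, 34, 35, 38, 39, 50]
Find 29 in the sorted list.
29 is at position 1 (1-indexed).
Final answer: 1


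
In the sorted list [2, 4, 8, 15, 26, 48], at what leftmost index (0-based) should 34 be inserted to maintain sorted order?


List is sorted: [2, 4, 8, 15, 26, 48]
We need the leftmost position where 34 can be inserted, i.e. the first index whose element is >= 34 (or the end of the list if none is).
Binary search with low=0, high=6 (0-based indices):
  low=0, high=6, mid=3: a[3]=15 < 34, so low = 4
  low=4, high=6, mid=5: a[5]=48 >= 34, so high = 5
  low=4, high=5, mid=4: a[4]=26 < 34, so low = 5
Now low = high = 5, so the insertion index is 5.
Final answer: 5


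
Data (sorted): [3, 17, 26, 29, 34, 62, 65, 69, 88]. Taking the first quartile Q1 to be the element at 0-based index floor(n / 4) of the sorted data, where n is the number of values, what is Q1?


The list has n = 9 elements.
Q1 index = floor(9 / 4) = floor(2.25) = 2
Counting from index 0 in the sorted data, the element at index 2 is 26.
Final answer: 26


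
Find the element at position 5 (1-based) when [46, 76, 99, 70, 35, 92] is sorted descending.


Sort descending: [99, 92, 76, 70, 46, 35]
The 5th element (1-indexed) is at index 4.
Value = 46
Final answer: 46


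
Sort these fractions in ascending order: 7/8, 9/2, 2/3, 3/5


Convert to decimal for comparison:
  7/8 = 0.875
  9/2 = 4.5
  2/3 = 0.6667
  3/5 = 0.6
Decimals in increasing order: 0.6 < 0.6667 < 0.875 < 4.5
Writing each back as its fraction gives the sorted order.
Final answer: 3/5, 2/3, 7/8, 9/2


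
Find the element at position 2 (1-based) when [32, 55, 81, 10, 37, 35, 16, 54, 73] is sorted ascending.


Sort ascending: [10, 16, 32, 35, 37, 54, 55, 73, 81]
The 2nd element (1-indexed) is at index 1.
Value = 16
Final answer: 16


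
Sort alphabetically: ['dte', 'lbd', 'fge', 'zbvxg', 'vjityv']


Compare strings character by character (the first differing letter decides):
  'dte' < 'fge' since 'd' < 'f' at position 1
  'fge' < 'lbd' since 'f' < 'l' at position 1
  'lbd' < 'vjityv' since 'l' < 'v' at position 1
  'vjityv' < 'zbvxg' since 'v' < 'z' at position 1
Chaining these comparisons gives the alphabetical order.
Final answer: ['dte', 'fge', 'lbd', 'vjityv', 'zbvxg']


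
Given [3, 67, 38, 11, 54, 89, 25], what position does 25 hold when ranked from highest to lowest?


Sort descending: [89, 67, 54, 38, 25, 11, 3]
Find 25 in the sorted list.
25 is at position 5.
Final answer: 5


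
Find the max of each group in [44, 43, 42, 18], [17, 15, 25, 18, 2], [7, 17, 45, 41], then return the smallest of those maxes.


Find max of each group:
  Group 1: [44, 43, 42, 18] -> max = 44
  Group 2: [17, 15, 25, 18, 2] -> max = 25
  Group 3: [7, 17, 45, 41] -> max = 45
Maxes: [44, 25, 45]
Minimum of maxes = 25
Final answer: 25


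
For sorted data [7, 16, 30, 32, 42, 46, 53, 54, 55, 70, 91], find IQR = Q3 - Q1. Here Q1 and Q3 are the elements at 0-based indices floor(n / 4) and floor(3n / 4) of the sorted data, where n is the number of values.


The data has n = 11 elements.
Q1 index = floor(11 / 4) = floor(2.75) = 2; Q3 index = floor(3 * 11 / 4) = floor(8.25) = 8
Q1 = element at index 2 = 30
Q3 = element at index 8 = 55
IQR = 55 - 30 = 25
Final answer: 25


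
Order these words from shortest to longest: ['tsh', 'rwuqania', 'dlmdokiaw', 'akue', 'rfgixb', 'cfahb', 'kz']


Compute lengths:
  'tsh' has length 3
  'rwuqania' has length 8
  'dlmdokiaw' has length 9
  'akue' has length 4
  'rfgixb' has length 6
  'cfahb' has length 5
  'kz' has length 2
Lengths in increasing order: 2 < 3 < 4 < 5 < 6 < 8 < 9
Listing the words in that order gives the answer.
Final answer: ['kz', 'tsh', 'akue', 'cfahb', 'rfgixb', 'rwuqania', 'dlmdokiaw']


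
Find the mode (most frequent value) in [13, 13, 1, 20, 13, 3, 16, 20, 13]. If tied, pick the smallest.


Count the frequency of each value:
  1 appears 1 time(s)
  3 appears 1 time(s)
  13 appears 4 time(s)
  16 appears 1 time(s)
  20 appears 2 time(s)
Maximum frequency is 4.
Only 13 reaches that frequency, so it is the mode.
Final answer: 13


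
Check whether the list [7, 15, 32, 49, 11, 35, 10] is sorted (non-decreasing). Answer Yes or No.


Check consecutive pairs:
  7 <= 15? True
  15 <= 32? True
  32 <= 49? True
  49 <= 11? False
  11 <= 35? True
  35 <= 10? False
2 consecutive pair(s) are out of order, so the list is not sorted.
Final answer: No


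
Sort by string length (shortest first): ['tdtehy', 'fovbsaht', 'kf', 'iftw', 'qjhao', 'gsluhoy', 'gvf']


Compute lengths:
  'tdtehy' has length 6
  'fovbsaht' has length 8
  'kf' has length 2
  'iftw' has length 4
  'qjhao' has length 5
  'gsluhoy' has length 7
  'gvf' has length 3
Lengths in increasing order: 2 < 3 < 4 < 5 < 6 < 7 < 8
Listing the words in that order gives the answer.
Final answer: ['kf', 'gvf', 'iftw', 'qjhao', 'tdtehy', 'gsluhoy', 'fovbsaht']


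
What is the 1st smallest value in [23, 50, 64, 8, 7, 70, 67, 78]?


Sort ascending: [7, 8, 23, 50, 64, 67, 70, 78]
The 1st element (1-indexed) is at index 0.
Value = 7
Final answer: 7


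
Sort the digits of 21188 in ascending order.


The number 21188 has digits: 2, 1, 1, 8, 8
Sorted: 1, 1, 2, 8, 8
Joining the sorted digits gives the result.
Final answer: 11288


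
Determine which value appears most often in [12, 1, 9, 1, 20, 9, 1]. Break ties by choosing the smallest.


Count the frequency of each value:
  1 appears 3 time(s)
  9 appears 2 time(s)
  12 appears 1 time(s)
  20 appears 1 time(s)
Maximum frequency is 3.
Only 1 reaches that frequency, so it is the mode.
Final answer: 1


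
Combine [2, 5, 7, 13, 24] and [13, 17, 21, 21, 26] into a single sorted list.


List A: [2, 5, 7, 13, 24]
List B: [13, 17, 21, 21, 26]
Repeatedly compare the front elements and take the smaller:
  2 vs 13 -> take 2
  5 vs 13 -> take 5
  7 vs 13 -> take 7
  13 vs 13 -> take 13
  24 vs 13 -> take 13
  24 vs 17 -> take 17
  24 vs 21 -> take 21
  24 vs 21 -> take 21
  24 vs 26 -> take 24
  A is exhausted; append the rest of B: [26]
Final answer: [2, 5, 7, 13, 13, 17, 21, 21, 24, 26]


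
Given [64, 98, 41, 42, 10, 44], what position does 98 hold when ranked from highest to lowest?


Sort descending: [98, 64, 44, 42, 41, 10]
Find 98 in the sorted list.
98 is at position 1.
Final answer: 1


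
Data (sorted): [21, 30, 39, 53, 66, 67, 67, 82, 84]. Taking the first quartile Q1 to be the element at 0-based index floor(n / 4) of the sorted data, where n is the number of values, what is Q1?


The list has n = 9 elements.
Q1 index = floor(9 / 4) = floor(2.25) = 2
Counting from index 0 in the sorted data, the element at index 2 is 39.
Final answer: 39


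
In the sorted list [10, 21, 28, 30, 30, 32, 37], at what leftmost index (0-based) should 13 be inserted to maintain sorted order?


List is sorted: [10, 21, 28, 30, 30, 32, 37]
We need the leftmost position where 13 can be inserted, i.e. the first index whose element is >= 13 (or the end of the list if none is).
Binary search with low=0, high=7 (0-based indices):
  low=0, high=7, mid=3: a[3]=30 >= 13, so high = 3
  low=0, high=3, mid=1: a[1]=21 >= 13, so high = 1
  low=0, high=1, mid=0: a[0]=10 < 13, so low = 1
Now low = high = 1, so the insertion index is 1.
Final answer: 1


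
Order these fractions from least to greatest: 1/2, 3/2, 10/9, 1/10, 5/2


Convert to decimal for comparison:
  1/2 = 0.5
  3/2 = 1.5
  10/9 = 1.1111
  1/10 = 0.1
  5/2 = 2.5
Decimals in increasing order: 0.1 < 0.5 < 1.1111 < 1.5 < 2.5
Writing each back as its fraction gives the sorted order.
Final answer: 1/10, 1/2, 10/9, 3/2, 5/2


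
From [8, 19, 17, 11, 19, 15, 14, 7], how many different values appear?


List all unique values:
Distinct values: [7, 8, 11, 14, 15, 17, 19]
Count = 7
Final answer: 7


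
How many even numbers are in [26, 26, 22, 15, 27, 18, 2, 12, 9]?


Check each element:
  26 is even
  26 is even
  22 is even
  15 is odd
  27 is odd
  18 is even
  2 is even
  12 is even
  9 is odd
Evens: [26, 26, 22, 18, 2, 12]
Count of evens = 6
Final answer: 6


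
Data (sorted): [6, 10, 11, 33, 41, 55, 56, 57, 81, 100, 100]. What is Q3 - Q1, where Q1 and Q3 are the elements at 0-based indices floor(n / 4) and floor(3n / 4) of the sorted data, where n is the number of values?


The data has n = 11 elements.
Q1 index = floor(11 / 4) = floor(2.75) = 2; Q3 index = floor(3 * 11 / 4) = floor(8.25) = 8
Q1 = element at index 2 = 11
Q3 = element at index 8 = 81
IQR = 81 - 11 = 70
Final answer: 70


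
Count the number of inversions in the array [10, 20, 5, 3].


For each element, count the later elements that are smaller than it:
  10 (index 0): smaller elements after it = [5, 3] -> 2
  20 (index 1): smaller elements after it = [5, 3] -> 2
  5 (index 2): smaller elements after it = [3] -> 1
Total inversions = 2 + 2 + 1 = 5
Final answer: 5


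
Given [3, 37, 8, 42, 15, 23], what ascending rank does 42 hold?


Sort ascending: [3, 8, 15, 23, 37, 42]
Find 42 in the sorted list.
42 is at position 6 (1-indexed).
Final answer: 6


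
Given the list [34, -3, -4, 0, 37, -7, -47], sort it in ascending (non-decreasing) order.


Original list: [34, -3, -4, 0, 37, -7, -47]
Repeatedly take the smallest remaining element:
  Remaining [34, -3, -4, 0, 37, -7, -47] -> smallest is -47
  Remaining [34, -3, -4, 0, 37, -7] -> smallest is -7
  Remaining [34, -3, -4, 0, 37] -> smallest is -4
  Remaining [34, -3, 0, 37] -> smallest is -3
  Remaining [34, 0, 37] -> smallest is 0
  Remaining [34, 37] -> smallest is 34
  Remaining [37] -> smallest is 37
Collecting the picks in order gives the sorted list.
Final answer: [-47, -7, -4, -3, 0, 34, 37]


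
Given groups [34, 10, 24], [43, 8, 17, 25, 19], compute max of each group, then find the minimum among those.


Find max of each group:
  Group 1: [34, 10, 24] -> max = 34
  Group 2: [43, 8, 17, 25, 19] -> max = 43
Maxes: [34, 43]
Minimum of maxes = 34
Final answer: 34


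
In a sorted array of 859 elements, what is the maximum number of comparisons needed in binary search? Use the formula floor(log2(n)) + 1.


Binary search halves the search space each step.
Maximum comparisons = floor(log2(859)) + 1
log2(859) = 9.7465
floor(log2(859)) = 9, so 9 + 1 = 10
Final answer: 10


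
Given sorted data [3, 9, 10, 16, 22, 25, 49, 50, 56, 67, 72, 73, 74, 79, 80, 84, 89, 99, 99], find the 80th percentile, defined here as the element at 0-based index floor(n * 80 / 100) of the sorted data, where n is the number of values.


The dataset has n = 19 elements.
Index = floor(19 * 80 / 100) = floor(1520 / 100) = floor(15.2) = 15
Counting from index 0 in the sorted data, the element at index 15 is 84.
Final answer: 84


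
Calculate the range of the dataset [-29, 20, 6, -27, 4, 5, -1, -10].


Maximum value: 20
Minimum value: -29
Range = 20 - (-29) = 49
Final answer: 49


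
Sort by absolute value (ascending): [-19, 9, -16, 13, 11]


Compute absolute values:
  |-19| = 19
  |9| = 9
  |-16| = 16
  |13| = 13
  |11| = 11
Absolute values in increasing order: 9 < 11 < 13 < 16 < 19
Listing the original numbers in that order gives the answer.
Final answer: [9, 11, 13, -16, -19]


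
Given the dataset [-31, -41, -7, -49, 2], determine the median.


First, sort the list: [-49, -41, -31, -7, 2]
The list has 5 elements (odd count).
The middle index is 2 (0-based), and the element there is -31.
Final answer: -31


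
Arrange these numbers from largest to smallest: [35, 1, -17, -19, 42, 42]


Original list: [35, 1, -17, -19, 42, 42]
Repeatedly take the largest remaining element:
  Remaining [35, 1, -17, -19, 42, 42] -> largest is 42
  Remaining [35, 1, -17, -19, 42] -> largest is 42
  Remaining [35, 1, -17, -19] -> largest is 35
  Remaining [1, -17, -19] -> largest is 1
  Remaining [-17, -19] -> largest is -17
  Remaining [-19] -> largest is -19
Collecting the picks in order gives the descending list.
Final answer: [42, 42, 35, 1, -17, -19]


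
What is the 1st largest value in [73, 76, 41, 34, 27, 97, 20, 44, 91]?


Sort descending: [97, 91, 76, 73, 44, 41, 34, 27, 20]
The 1st element (1-indexed) is at index 0.
Value = 97
Final answer: 97


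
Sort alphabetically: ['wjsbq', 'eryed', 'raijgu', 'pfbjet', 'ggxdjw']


Compare strings character by character (the first differing letter decides):
  'eryed' < 'ggxdjw' since 'e' < 'g' at position 1
  'ggxdjw' < 'pfbjet' since 'g' < 'p' at position 1
  'pfbjet' < 'raijgu' since 'p' < 'r' at position 1
  'raijgu' < 'wjsbq' since 'r' < 'w' at position 1
Chaining these comparisons gives the alphabetical order.
Final answer: ['eryed', 'ggxdjw', 'pfbjet', 'raijgu', 'wjsbq']


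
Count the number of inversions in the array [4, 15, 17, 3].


For each element, count the later elements that are smaller than it:
  4 (index 0): smaller elements after it = [3] -> 1
  15 (index 1): smaller elements after it = [3] -> 1
  17 (index 2): smaller elements after it = [3] -> 1
Total inversions = 1 + 1 + 1 = 3
Final answer: 3


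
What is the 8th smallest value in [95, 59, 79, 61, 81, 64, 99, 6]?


Sort ascending: [6, 59, 61, 64, 79, 81, 95, 99]
The 8th element (1-indexed) is at index 7.
Value = 99
Final answer: 99


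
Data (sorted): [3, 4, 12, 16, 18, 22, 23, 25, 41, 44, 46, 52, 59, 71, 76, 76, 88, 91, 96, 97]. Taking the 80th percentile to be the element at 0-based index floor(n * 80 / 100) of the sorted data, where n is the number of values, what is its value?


The dataset has n = 20 elements.
Index = floor(20 * 80 / 100) = floor(1600 / 100) = floor(16) = 16
Counting from index 0 in the sorted data, the element at index 16 is 88.
Final answer: 88


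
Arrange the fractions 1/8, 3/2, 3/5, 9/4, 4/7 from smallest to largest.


Convert to decimal for comparison:
  1/8 = 0.125
  3/2 = 1.5
  3/5 = 0.6
  9/4 = 2.25
  4/7 = 0.5714
Decimals in increasing order: 0.125 < 0.5714 < 0.6 < 1.5 < 2.25
Writing each back as its fraction gives the sorted order.
Final answer: 1/8, 4/7, 3/5, 3/2, 9/4


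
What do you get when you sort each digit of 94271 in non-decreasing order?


The number 94271 has digits: 9, 4, 2, 7, 1
Sorted: 1, 2, 4, 7, 9
Joining the sorted digits gives the result.
Final answer: 12479


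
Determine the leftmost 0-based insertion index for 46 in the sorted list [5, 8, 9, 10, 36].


List is sorted: [5, 8, 9, 10, 36]
We need the leftmost position where 46 can be inserted, i.e. the first index whose element is >= 46 (or the end of the list if none is).
Binary search with low=0, high=5 (0-based indices):
  low=0, high=5, mid=2: a[2]=9 < 46, so low = 3
  low=3, high=5, mid=4: a[4]=36 < 46, so low = 5
Now low = high = 5, so the insertion index is 5.
Final answer: 5


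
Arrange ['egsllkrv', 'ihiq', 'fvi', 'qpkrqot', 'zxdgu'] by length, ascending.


Compute lengths:
  'egsllkrv' has length 8
  'ihiq' has length 4
  'fvi' has length 3
  'qpkrqot' has length 7
  'zxdgu' has length 5
Lengths in increasing order: 3 < 4 < 5 < 7 < 8
Listing the words in that order gives the answer.
Final answer: ['fvi', 'ihiq', 'zxdgu', 'qpkrqot', 'egsllkrv']


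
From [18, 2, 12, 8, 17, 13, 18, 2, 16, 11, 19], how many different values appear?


List all unique values:
Distinct values: [2, 8, 11, 12, 13, 16, 17, 18, 19]
Count = 9
Final answer: 9


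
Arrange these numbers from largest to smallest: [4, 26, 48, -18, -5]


Original list: [4, 26, 48, -18, -5]
Repeatedly take the largest remaining element:
  Remaining [4, 26, 48, -18, -5] -> largest is 48
  Remaining [4, 26, -18, -5] -> largest is 26
  Remaining [4, -18, -5] -> largest is 4
  Remaining [-18, -5] -> largest is -5
  Remaining [-18] -> largest is -18
Collecting the picks in order gives the descending list.
Final answer: [48, 26, 4, -5, -18]


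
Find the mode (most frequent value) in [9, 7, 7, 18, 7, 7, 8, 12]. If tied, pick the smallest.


Count the frequency of each value:
  7 appears 4 time(s)
  8 appears 1 time(s)
  9 appears 1 time(s)
  12 appears 1 time(s)
  18 appears 1 time(s)
Maximum frequency is 4.
Only 7 reaches that frequency, so it is the mode.
Final answer: 7


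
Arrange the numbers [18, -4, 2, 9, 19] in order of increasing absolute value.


Compute absolute values:
  |18| = 18
  |-4| = 4
  |2| = 2
  |9| = 9
  |19| = 19
Absolute values in increasing order: 2 < 4 < 9 < 18 < 19
Listing the original numbers in that order gives the answer.
Final answer: [2, -4, 9, 18, 19]


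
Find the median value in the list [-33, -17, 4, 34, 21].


First, sort the list: [-33, -17, 4, 21, 34]
The list has 5 elements (odd count).
The middle index is 2 (0-based), and the element there is 4.
Final answer: 4


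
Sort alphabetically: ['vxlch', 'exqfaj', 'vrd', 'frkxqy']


Compare strings character by character (the first differing letter decides):
  'exqfaj' < 'frkxqy' since 'e' < 'f' at position 1
  'frkxqy' < 'vrd' since 'f' < 'v' at position 1
  'vrd' < 'vxlch' since 'r' < 'x' at position 2
Chaining these comparisons gives the alphabetical order.
Final answer: ['exqfaj', 'frkxqy', 'vrd', 'vxlch']


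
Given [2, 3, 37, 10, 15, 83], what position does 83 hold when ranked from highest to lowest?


Sort descending: [83, 37, 15, 10, 3, 2]
Find 83 in the sorted list.
83 is at position 1.
Final answer: 1


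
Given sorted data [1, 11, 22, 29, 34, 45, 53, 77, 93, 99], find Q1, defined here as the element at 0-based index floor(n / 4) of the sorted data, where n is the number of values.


The list has n = 10 elements.
Q1 index = floor(10 / 4) = floor(2.5) = 2
Counting from index 0 in the sorted data, the element at index 2 is 22.
Final answer: 22


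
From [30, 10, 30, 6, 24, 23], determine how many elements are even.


Check each element:
  30 is even
  10 is even
  30 is even
  6 is even
  24 is even
  23 is odd
Evens: [30, 10, 30, 6, 24]
Count of evens = 5
Final answer: 5


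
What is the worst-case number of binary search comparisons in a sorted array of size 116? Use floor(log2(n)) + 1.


Binary search halves the search space each step.
Maximum comparisons = floor(log2(116)) + 1
log2(116) = 6.858
floor(log2(116)) = 6, so 6 + 1 = 7
Final answer: 7


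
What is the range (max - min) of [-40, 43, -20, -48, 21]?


Maximum value: 43
Minimum value: -48
Range = 43 - (-48) = 91
Final answer: 91


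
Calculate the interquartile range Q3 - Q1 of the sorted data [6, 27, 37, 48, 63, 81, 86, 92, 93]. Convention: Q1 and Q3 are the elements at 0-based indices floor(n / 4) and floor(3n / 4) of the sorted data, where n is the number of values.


The data has n = 9 elements.
Q1 index = floor(9 / 4) = floor(2.25) = 2; Q3 index = floor(3 * 9 / 4) = floor(6.75) = 6
Q1 = element at index 2 = 37
Q3 = element at index 6 = 86
IQR = 86 - 37 = 49
Final answer: 49


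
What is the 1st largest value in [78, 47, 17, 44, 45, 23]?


Sort descending: [78, 47, 45, 44, 23, 17]
The 1st element (1-indexed) is at index 0.
Value = 78
Final answer: 78


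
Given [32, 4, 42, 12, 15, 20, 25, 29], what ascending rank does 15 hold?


Sort ascending: [4, 12, 15, 20, 25, 29, 32, 42]
Find 15 in the sorted list.
15 is at position 3 (1-indexed).
Final answer: 3


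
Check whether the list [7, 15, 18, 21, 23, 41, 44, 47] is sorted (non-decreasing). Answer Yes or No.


Check consecutive pairs:
  7 <= 15? True
  15 <= 18? True
  18 <= 21? True
  21 <= 23? True
  23 <= 41? True
  41 <= 44? True
  44 <= 47? True
Every consecutive pair is in order, so the list is non-decreasing.
Final answer: Yes


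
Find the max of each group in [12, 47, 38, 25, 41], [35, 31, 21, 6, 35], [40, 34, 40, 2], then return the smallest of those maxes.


Find max of each group:
  Group 1: [12, 47, 38, 25, 41] -> max = 47
  Group 2: [35, 31, 21, 6, 35] -> max = 35
  Group 3: [40, 34, 40, 2] -> max = 40
Maxes: [47, 35, 40]
Minimum of maxes = 35
Final answer: 35


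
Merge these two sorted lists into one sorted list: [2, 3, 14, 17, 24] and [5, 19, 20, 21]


List A: [2, 3, 14, 17, 24]
List B: [5, 19, 20, 21]
Repeatedly compare the front elements and take the smaller:
  2 vs 5 -> take 2
  3 vs 5 -> take 3
  14 vs 5 -> take 5
  14 vs 19 -> take 14
  17 vs 19 -> take 17
  24 vs 19 -> take 19
  24 vs 20 -> take 20
  24 vs 21 -> take 21
  B is exhausted; append the rest of A: [24]
Final answer: [2, 3, 5, 14, 17, 19, 20, 21, 24]


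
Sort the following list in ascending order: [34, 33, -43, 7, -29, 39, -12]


Original list: [34, 33, -43, 7, -29, 39, -12]
Repeatedly take the smallest remaining element:
  Remaining [34, 33, -43, 7, -29, 39, -12] -> smallest is -43
  Remaining [34, 33, 7, -29, 39, -12] -> smallest is -29
  Remaining [34, 33, 7, 39, -12] -> smallest is -12
  Remaining [34, 33, 7, 39] -> smallest is 7
  Remaining [34, 33, 39] -> smallest is 33
  Remaining [34, 39] -> smallest is 34
  Remaining [39] -> smallest is 39
Collecting the picks in order gives the sorted list.
Final answer: [-43, -29, -12, 7, 33, 34, 39]


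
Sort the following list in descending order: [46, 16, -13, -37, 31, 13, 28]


Original list: [46, 16, -13, -37, 31, 13, 28]
Repeatedly take the largest remaining element:
  Remaining [46, 16, -13, -37, 31, 13, 28] -> largest is 46
  Remaining [16, -13, -37, 31, 13, 28] -> largest is 31
  Remaining [16, -13, -37, 13, 28] -> largest is 28
  Remaining [16, -13, -37, 13] -> largest is 16
  Remaining [-13, -37, 13] -> largest is 13
  Remaining [-13, -37] -> largest is -13
  Remaining [-37] -> largest is -37
Collecting the picks in order gives the descending list.
Final answer: [46, 31, 28, 16, 13, -13, -37]


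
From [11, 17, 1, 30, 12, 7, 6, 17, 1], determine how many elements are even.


Check each element:
  11 is odd
  17 is odd
  1 is odd
  30 is even
  12 is even
  7 is odd
  6 is even
  17 is odd
  1 is odd
Evens: [30, 12, 6]
Count of evens = 3
Final answer: 3


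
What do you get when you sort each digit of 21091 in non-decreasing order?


The number 21091 has digits: 2, 1, 0, 9, 1
Sorted: 0, 1, 1, 2, 9
Joining the sorted digits gives the result.
Final answer: 01129


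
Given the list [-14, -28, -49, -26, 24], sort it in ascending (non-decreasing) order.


Original list: [-14, -28, -49, -26, 24]
Repeatedly take the smallest remaining element:
  Remaining [-14, -28, -49, -26, 24] -> smallest is -49
  Remaining [-14, -28, -26, 24] -> smallest is -28
  Remaining [-14, -26, 24] -> smallest is -26
  Remaining [-14, 24] -> smallest is -14
  Remaining [24] -> smallest is 24
Collecting the picks in order gives the sorted list.
Final answer: [-49, -28, -26, -14, 24]


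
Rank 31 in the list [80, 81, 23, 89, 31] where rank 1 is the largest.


Sort descending: [89, 81, 80, 31, 23]
Find 31 in the sorted list.
31 is at position 4.
Final answer: 4


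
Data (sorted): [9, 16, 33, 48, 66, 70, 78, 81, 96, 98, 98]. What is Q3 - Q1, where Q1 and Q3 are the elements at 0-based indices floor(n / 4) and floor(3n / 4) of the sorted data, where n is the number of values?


The data has n = 11 elements.
Q1 index = floor(11 / 4) = floor(2.75) = 2; Q3 index = floor(3 * 11 / 4) = floor(8.25) = 8
Q1 = element at index 2 = 33
Q3 = element at index 8 = 96
IQR = 96 - 33 = 63
Final answer: 63


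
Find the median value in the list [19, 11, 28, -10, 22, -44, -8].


First, sort the list: [-44, -10, -8, 11, 19, 22, 28]
The list has 7 elements (odd count).
The middle index is 3 (0-based), and the element there is 11.
Final answer: 11


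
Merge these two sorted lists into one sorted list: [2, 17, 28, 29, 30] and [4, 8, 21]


List A: [2, 17, 28, 29, 30]
List B: [4, 8, 21]
Repeatedly compare the front elements and take the smaller:
  2 vs 4 -> take 2
  17 vs 4 -> take 4
  17 vs 8 -> take 8
  17 vs 21 -> take 17
  28 vs 21 -> take 21
  B is exhausted; append the rest of A: [28, 29, 30]
Final answer: [2, 4, 8, 17, 21, 28, 29, 30]


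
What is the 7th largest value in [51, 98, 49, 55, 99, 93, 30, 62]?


Sort descending: [99, 98, 93, 62, 55, 51, 49, 30]
The 7th element (1-indexed) is at index 6.
Value = 49
Final answer: 49


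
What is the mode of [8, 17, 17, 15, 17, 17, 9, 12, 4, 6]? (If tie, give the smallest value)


Count the frequency of each value:
  4 appears 1 time(s)
  6 appears 1 time(s)
  8 appears 1 time(s)
  9 appears 1 time(s)
  12 appears 1 time(s)
  15 appears 1 time(s)
  17 appears 4 time(s)
Maximum frequency is 4.
Only 17 reaches that frequency, so it is the mode.
Final answer: 17


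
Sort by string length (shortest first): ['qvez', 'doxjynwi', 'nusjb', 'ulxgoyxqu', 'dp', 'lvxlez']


Compute lengths:
  'qvez' has length 4
  'doxjynwi' has length 8
  'nusjb' has length 5
  'ulxgoyxqu' has length 9
  'dp' has length 2
  'lvxlez' has length 6
Lengths in increasing order: 2 < 4 < 5 < 6 < 8 < 9
Listing the words in that order gives the answer.
Final answer: ['dp', 'qvez', 'nusjb', 'lvxlez', 'doxjynwi', 'ulxgoyxqu']


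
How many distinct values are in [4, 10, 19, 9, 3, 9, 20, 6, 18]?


List all unique values:
Distinct values: [3, 4, 6, 9, 10, 18, 19, 20]
Count = 8
Final answer: 8


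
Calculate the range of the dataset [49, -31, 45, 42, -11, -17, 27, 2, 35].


Maximum value: 49
Minimum value: -31
Range = 49 - (-31) = 80
Final answer: 80


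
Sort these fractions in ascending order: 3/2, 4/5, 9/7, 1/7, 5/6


Convert to decimal for comparison:
  3/2 = 1.5
  4/5 = 0.8
  9/7 = 1.2857
  1/7 = 0.1429
  5/6 = 0.8333
Decimals in increasing order: 0.1429 < 0.8 < 0.8333 < 1.2857 < 1.5
Writing each back as its fraction gives the sorted order.
Final answer: 1/7, 4/5, 5/6, 9/7, 3/2


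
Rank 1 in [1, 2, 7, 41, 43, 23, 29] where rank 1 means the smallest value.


Sort ascending: [1, 2, 7, 23, 29, 41, 43]
Find 1 in the sorted list.
1 is at position 1 (1-indexed).
Final answer: 1


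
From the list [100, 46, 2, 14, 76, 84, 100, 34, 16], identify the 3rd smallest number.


Sort ascending: [2, 14, 16, 34, 46, 76, 84, 100, 100]
The 3rd element (1-indexed) is at index 2.
Value = 16
Final answer: 16


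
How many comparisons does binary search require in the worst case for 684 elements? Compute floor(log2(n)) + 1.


Binary search halves the search space each step.
Maximum comparisons = floor(log2(684)) + 1
log2(684) = 9.4179
floor(log2(684)) = 9, so 9 + 1 = 10
Final answer: 10


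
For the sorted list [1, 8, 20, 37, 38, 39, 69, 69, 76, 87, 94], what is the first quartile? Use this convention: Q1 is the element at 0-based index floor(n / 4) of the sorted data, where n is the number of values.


The list has n = 11 elements.
Q1 index = floor(11 / 4) = floor(2.75) = 2
Counting from index 0 in the sorted data, the element at index 2 is 20.
Final answer: 20


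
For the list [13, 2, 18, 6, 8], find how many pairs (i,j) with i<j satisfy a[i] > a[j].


For each element, count the later elements that are smaller than it:
  13 (index 0): smaller elements after it = [2, 6, 8] -> 3
  2 (index 1): smaller elements after it = [] -> 0
  18 (index 2): smaller elements after it = [6, 8] -> 2
  6 (index 3): smaller elements after it = [] -> 0
Total inversions = 3 + 0 + 2 + 0 = 5
Final answer: 5


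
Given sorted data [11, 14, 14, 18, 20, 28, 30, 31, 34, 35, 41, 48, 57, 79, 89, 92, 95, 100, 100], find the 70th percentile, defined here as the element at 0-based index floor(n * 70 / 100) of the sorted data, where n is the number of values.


The dataset has n = 19 elements.
Index = floor(19 * 70 / 100) = floor(1330 / 100) = floor(13.3) = 13
Counting from index 0 in the sorted data, the element at index 13 is 79.
Final answer: 79


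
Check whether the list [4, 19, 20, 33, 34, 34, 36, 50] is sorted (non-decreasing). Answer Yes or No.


Check consecutive pairs:
  4 <= 19? True
  19 <= 20? True
  20 <= 33? True
  33 <= 34? True
  34 <= 34? True
  34 <= 36? True
  36 <= 50? True
Every consecutive pair is in order, so the list is non-decreasing.
Final answer: Yes


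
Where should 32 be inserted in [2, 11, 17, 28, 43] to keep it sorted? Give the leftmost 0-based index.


List is sorted: [2, 11, 17, 28, 43]
We need the leftmost position where 32 can be inserted, i.e. the first index whose element is >= 32 (or the end of the list if none is).
Binary search with low=0, high=5 (0-based indices):
  low=0, high=5, mid=2: a[2]=17 < 32, so low = 3
  low=3, high=5, mid=4: a[4]=43 >= 32, so high = 4
  low=3, high=4, mid=3: a[3]=28 < 32, so low = 4
Now low = high = 4, so the insertion index is 4.
Final answer: 4


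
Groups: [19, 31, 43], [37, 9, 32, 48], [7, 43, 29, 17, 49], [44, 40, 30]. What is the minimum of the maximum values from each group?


Find max of each group:
  Group 1: [19, 31, 43] -> max = 43
  Group 2: [37, 9, 32, 48] -> max = 48
  Group 3: [7, 43, 29, 17, 49] -> max = 49
  Group 4: [44, 40, 30] -> max = 44
Maxes: [43, 48, 49, 44]
Minimum of maxes = 43
Final answer: 43


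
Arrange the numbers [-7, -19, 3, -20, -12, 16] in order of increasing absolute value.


Compute absolute values:
  |-7| = 7
  |-19| = 19
  |3| = 3
  |-20| = 20
  |-12| = 12
  |16| = 16
Absolute values in increasing order: 3 < 7 < 12 < 16 < 19 < 20
Listing the original numbers in that order gives the answer.
Final answer: [3, -7, -12, 16, -19, -20]


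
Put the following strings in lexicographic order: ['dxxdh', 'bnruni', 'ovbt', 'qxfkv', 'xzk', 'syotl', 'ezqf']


Compare strings character by character (the first differing letter decides):
  'bnruni' < 'dxxdh' since 'b' < 'd' at position 1
  'dxxdh' < 'ezqf' since 'd' < 'e' at position 1
  'ezqf' < 'ovbt' since 'e' < 'o' at position 1
  'ovbt' < 'qxfkv' since 'o' < 'q' at position 1
  'qxfkv' < 'syotl' since 'q' < 's' at position 1
  'syotl' < 'xzk' since 's' < 'x' at position 1
Chaining these comparisons gives the alphabetical order.
Final answer: ['bnruni', 'dxxdh', 'ezqf', 'ovbt', 'qxfkv', 'syotl', 'xzk']


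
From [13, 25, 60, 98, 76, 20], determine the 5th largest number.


Sort descending: [98, 76, 60, 25, 20, 13]
The 5th element (1-indexed) is at index 4.
Value = 20
Final answer: 20


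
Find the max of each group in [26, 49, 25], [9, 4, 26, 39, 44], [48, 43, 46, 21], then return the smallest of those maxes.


Find max of each group:
  Group 1: [26, 49, 25] -> max = 49
  Group 2: [9, 4, 26, 39, 44] -> max = 44
  Group 3: [48, 43, 46, 21] -> max = 48
Maxes: [49, 44, 48]
Minimum of maxes = 44
Final answer: 44


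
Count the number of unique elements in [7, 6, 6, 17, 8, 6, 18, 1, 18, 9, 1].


List all unique values:
Distinct values: [1, 6, 7, 8, 9, 17, 18]
Count = 7
Final answer: 7


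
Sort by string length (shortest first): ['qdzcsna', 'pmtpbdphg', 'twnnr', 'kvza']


Compute lengths:
  'qdzcsna' has length 7
  'pmtpbdphg' has length 9
  'twnnr' has length 5
  'kvza' has length 4
Lengths in increasing order: 4 < 5 < 7 < 9
Listing the words in that order gives the answer.
Final answer: ['kvza', 'twnnr', 'qdzcsna', 'pmtpbdphg']


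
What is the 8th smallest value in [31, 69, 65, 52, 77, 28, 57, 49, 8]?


Sort ascending: [8, 28, 31, 49, 52, 57, 65, 69, 77]
The 8th element (1-indexed) is at index 7.
Value = 69
Final answer: 69


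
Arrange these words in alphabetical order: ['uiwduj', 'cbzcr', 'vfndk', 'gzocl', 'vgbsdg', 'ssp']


Compare strings character by character (the first differing letter decides):
  'cbzcr' < 'gzocl' since 'c' < 'g' at position 1
  'gzocl' < 'ssp' since 'g' < 's' at position 1
  'ssp' < 'uiwduj' since 's' < 'u' at position 1
  'uiwduj' < 'vfndk' since 'u' < 'v' at position 1
  'vfndk' < 'vgbsdg' since 'f' < 'g' at position 2
Chaining these comparisons gives the alphabetical order.
Final answer: ['cbzcr', 'gzocl', 'ssp', 'uiwduj', 'vfndk', 'vgbsdg']


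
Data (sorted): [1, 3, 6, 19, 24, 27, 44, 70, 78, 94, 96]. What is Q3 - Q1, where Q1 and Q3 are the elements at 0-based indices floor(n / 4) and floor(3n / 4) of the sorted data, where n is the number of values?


The data has n = 11 elements.
Q1 index = floor(11 / 4) = floor(2.75) = 2; Q3 index = floor(3 * 11 / 4) = floor(8.25) = 8
Q1 = element at index 2 = 6
Q3 = element at index 8 = 78
IQR = 78 - 6 = 72
Final answer: 72


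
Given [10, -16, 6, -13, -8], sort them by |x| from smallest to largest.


Compute absolute values:
  |10| = 10
  |-16| = 16
  |6| = 6
  |-13| = 13
  |-8| = 8
Absolute values in increasing order: 6 < 8 < 10 < 13 < 16
Listing the original numbers in that order gives the answer.
Final answer: [6, -8, 10, -13, -16]


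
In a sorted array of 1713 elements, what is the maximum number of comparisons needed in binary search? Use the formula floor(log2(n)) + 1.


Binary search halves the search space each step.
Maximum comparisons = floor(log2(1713)) + 1
log2(1713) = 10.7423
floor(log2(1713)) = 10, so 10 + 1 = 11
Final answer: 11


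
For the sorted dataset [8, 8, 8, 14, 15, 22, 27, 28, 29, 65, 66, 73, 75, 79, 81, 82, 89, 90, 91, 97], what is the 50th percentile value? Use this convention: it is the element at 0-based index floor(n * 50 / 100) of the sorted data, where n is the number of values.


The dataset has n = 20 elements.
Index = floor(20 * 50 / 100) = floor(1000 / 100) = floor(10) = 10
Counting from index 0 in the sorted data, the element at index 10 is 66.
Final answer: 66


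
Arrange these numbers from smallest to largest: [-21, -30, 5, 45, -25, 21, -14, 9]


Original list: [-21, -30, 5, 45, -25, 21, -14, 9]
Repeatedly take the smallest remaining element:
  Remaining [-21, -30, 5, 45, -25, 21, -14, 9] -> smallest is -30
  Remaining [-21, 5, 45, -25, 21, -14, 9] -> smallest is -25
  Remaining [-21, 5, 45, 21, -14, 9] -> smallest is -21
  Remaining [5, 45, 21, -14, 9] -> smallest is -14
  Remaining [5, 45, 21, 9] -> smallest is 5
  Remaining [45, 21, 9] -> smallest is 9
  Remaining [45, 21] -> smallest is 21
  Remaining [45] -> smallest is 45
Collecting the picks in order gives the sorted list.
Final answer: [-30, -25, -21, -14, 5, 9, 21, 45]


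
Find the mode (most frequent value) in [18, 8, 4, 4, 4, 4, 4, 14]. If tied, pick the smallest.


Count the frequency of each value:
  4 appears 5 time(s)
  8 appears 1 time(s)
  14 appears 1 time(s)
  18 appears 1 time(s)
Maximum frequency is 5.
Only 4 reaches that frequency, so it is the mode.
Final answer: 4


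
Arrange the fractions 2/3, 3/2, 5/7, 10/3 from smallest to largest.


Convert to decimal for comparison:
  2/3 = 0.6667
  3/2 = 1.5
  5/7 = 0.7143
  10/3 = 3.3333
Decimals in increasing order: 0.6667 < 0.7143 < 1.5 < 3.3333
Writing each back as its fraction gives the sorted order.
Final answer: 2/3, 5/7, 3/2, 10/3


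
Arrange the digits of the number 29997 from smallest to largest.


The number 29997 has digits: 2, 9, 9, 9, 7
Sorted: 2, 7, 9, 9, 9
Joining the sorted digits gives the result.
Final answer: 27999


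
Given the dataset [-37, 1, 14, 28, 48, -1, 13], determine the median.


First, sort the list: [-37, -1, 1, 13, 14, 28, 48]
The list has 7 elements (odd count).
The middle index is 3 (0-based), and the element there is 13.
Final answer: 13


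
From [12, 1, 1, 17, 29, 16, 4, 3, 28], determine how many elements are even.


Check each element:
  12 is even
  1 is odd
  1 is odd
  17 is odd
  29 is odd
  16 is even
  4 is even
  3 is odd
  28 is even
Evens: [12, 16, 4, 28]
Count of evens = 4
Final answer: 4


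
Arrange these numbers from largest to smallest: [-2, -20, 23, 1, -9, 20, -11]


Original list: [-2, -20, 23, 1, -9, 20, -11]
Repeatedly take the largest remaining element:
  Remaining [-2, -20, 23, 1, -9, 20, -11] -> largest is 23
  Remaining [-2, -20, 1, -9, 20, -11] -> largest is 20
  Remaining [-2, -20, 1, -9, -11] -> largest is 1
  Remaining [-2, -20, -9, -11] -> largest is -2
  Remaining [-20, -9, -11] -> largest is -9
  Remaining [-20, -11] -> largest is -11
  Remaining [-20] -> largest is -20
Collecting the picks in order gives the descending list.
Final answer: [23, 20, 1, -2, -9, -11, -20]


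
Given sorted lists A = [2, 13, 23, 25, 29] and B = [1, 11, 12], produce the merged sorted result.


List A: [2, 13, 23, 25, 29]
List B: [1, 11, 12]
Repeatedly compare the front elements and take the smaller:
  2 vs 1 -> take 1
  2 vs 11 -> take 2
  13 vs 11 -> take 11
  13 vs 12 -> take 12
  B is exhausted; append the rest of A: [13, 23, 25, 29]
Final answer: [1, 2, 11, 12, 13, 23, 25, 29]


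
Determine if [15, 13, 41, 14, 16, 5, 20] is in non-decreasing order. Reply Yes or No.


Check consecutive pairs:
  15 <= 13? False
  13 <= 41? True
  41 <= 14? False
  14 <= 16? True
  16 <= 5? False
  5 <= 20? True
3 consecutive pair(s) are out of order, so the list is not sorted.
Final answer: No


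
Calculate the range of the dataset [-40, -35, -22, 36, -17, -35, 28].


Maximum value: 36
Minimum value: -40
Range = 36 - (-40) = 76
Final answer: 76


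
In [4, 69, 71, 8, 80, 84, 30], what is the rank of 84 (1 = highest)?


Sort descending: [84, 80, 71, 69, 30, 8, 4]
Find 84 in the sorted list.
84 is at position 1.
Final answer: 1


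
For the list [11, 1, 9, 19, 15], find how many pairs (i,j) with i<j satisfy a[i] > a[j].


For each element, count the later elements that are smaller than it:
  11 (index 0): smaller elements after it = [1, 9] -> 2
  1 (index 1): smaller elements after it = [] -> 0
  9 (index 2): smaller elements after it = [] -> 0
  19 (index 3): smaller elements after it = [15] -> 1
Total inversions = 2 + 0 + 0 + 1 = 3
Final answer: 3
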